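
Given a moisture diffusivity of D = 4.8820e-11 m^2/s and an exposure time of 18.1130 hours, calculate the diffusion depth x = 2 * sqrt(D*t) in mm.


t = 18.1130 hr * 3600 = 65206.8000 s
D * t = 4.8820e-11 * 65206.8000 = 3.1834e-06
x = 2 * sqrt(D*t) = 2 * sqrt(3.1834e-06) = 0.00356841 m = 3.5684 mm


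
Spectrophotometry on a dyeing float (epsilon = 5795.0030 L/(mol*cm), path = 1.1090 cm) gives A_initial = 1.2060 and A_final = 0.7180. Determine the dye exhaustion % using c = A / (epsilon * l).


c_initial = A_i / (epsilon * l) = 1.2060 / (5795.0030 * 1.1090) = 1.8766e-04 mol/L
c_final = A_f / (epsilon * l) = 0.7180 / (5795.0030 * 1.1090) = 1.1172e-04 mol/L
Exhaustion = (c_initial - c_final) / c_initial * 100 = (1.8766e-04 - 1.1172e-04) / 1.8766e-04 * 100 = 40.4643 %


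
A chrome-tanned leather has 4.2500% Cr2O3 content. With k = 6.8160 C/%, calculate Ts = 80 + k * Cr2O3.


Formula: Ts = 80 + k * Cr2O3
Substituting: Ts = 80 + 6.8160 * 4.2500
Result: 108.9680 C


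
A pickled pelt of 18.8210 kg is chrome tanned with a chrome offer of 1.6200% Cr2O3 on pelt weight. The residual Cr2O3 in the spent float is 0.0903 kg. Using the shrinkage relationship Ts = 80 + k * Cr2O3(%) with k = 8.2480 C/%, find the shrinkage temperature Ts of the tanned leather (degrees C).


Offered = pelt * offer_pct / 100 = 18.8210 * 1.6200 / 100 = 0.3049 kg
Uptake = offered - residual = 0.3049 - 0.0903 = 0.2146 kg
Cr2O3% on pelt = uptake / pelt * 100 = 0.2146 / 18.8210 * 100 = 1.1402 %
Ts = 80 + k * Cr2O3% = 80 + 8.2480 * 1.1402 = 89.4045 C


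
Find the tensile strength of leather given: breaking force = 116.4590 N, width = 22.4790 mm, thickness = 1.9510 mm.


Formula: TS = force / (width * thickness)
Substituting: TS = 116.4590 / (22.4790 * 1.9510)
Result: 2.6555 N/mm^2


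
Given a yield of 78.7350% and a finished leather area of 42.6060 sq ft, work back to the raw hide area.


Formula: raw = finished * 100 / yield
Substituting: raw = 42.6060 * 100 / 78.7350
Result: 54.1132 sq ft


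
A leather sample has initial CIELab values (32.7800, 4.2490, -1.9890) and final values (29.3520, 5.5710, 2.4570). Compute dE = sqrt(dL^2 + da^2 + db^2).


dL = -3.4280, da = 1.3220, db = 4.4460
dE = sqrt((-3.4280)^2 + 1.3220^2 + 4.4460^2) = 5.7676


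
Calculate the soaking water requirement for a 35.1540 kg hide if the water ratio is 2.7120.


Formula: Water = hide_weight * ratio
Substituting: Water = 35.1540 * 2.7120
Result: 95.3376 kg


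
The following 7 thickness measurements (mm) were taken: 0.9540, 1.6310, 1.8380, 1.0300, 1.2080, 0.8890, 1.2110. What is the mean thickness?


Formula: Average = sum / n
Substituting: Average = 8.7610 / 7
Result: 1.2516 mm


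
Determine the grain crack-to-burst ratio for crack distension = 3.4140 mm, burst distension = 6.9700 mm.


Formula: Ratio = crack / burst
Substituting: Ratio = 3.4140 / 6.9700
Result: 0.4898


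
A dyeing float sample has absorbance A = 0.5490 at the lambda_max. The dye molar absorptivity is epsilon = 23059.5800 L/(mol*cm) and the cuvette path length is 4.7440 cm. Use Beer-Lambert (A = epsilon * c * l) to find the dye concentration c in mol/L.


Formula: c = A / (epsilon * l)
Substituting: c = 0.5490 / (23059.5800 * 4.7440)
Result: 5.0185e-06 mol/L


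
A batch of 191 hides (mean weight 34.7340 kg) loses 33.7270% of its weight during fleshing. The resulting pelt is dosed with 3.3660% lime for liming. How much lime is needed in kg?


Total_raw = N * avg_wt = 191 * 34.7340 = 6634.1940 kg
Substrate = Total_raw * (1 - loss/100) = 6634.1940 * (1 - 33.7270/100) = 4396.6794 kg
Lime = Substrate * pct / 100 = 4396.6794 * 3.3660 / 100 = 147.9922 kg


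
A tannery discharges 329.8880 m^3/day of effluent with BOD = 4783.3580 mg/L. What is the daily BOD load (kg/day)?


Formula: BOD_load = volume * conc / 1000
Substituting: BOD_load = 329.8880 * 4783.3580 / 1000
Result: 1577.9724 kg/day


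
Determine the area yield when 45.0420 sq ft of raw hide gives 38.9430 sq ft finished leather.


Formula: Yield = finished / raw * 100
Substituting: Yield = 38.9430 / 45.0420 * 100
Result: 86.4593 %


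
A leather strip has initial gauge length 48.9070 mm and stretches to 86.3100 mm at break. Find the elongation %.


Formula: Elongation = (Lf - L0) / L0 * 100
Substituting: Elongation = (86.3100 - 48.9070) / 48.9070 * 100
Result: 76.4778 %


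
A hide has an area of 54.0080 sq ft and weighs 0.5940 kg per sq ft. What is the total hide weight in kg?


Formula: Weight = area * weight_per_sqft
Substituting: Weight = 54.0080 * 0.5940
Result: 32.0808 kg


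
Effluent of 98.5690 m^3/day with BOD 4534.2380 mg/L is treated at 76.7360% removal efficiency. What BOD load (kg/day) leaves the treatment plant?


Load_in = volume * conc / 1000 = 98.5690 * 4534.2380 / 1000 = 446.9353 kg/day
Removed = Load_in * eff / 100 = 446.9353 * 76.7360 / 100 = 342.9603 kg/day
Load_out = Load_in - Removed = 446.9353 - 342.9603 = 103.9750 kg/day


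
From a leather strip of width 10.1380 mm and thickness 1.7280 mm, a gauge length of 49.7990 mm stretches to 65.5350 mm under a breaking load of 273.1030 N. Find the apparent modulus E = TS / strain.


TS = F / (w * t) = 273.1030 / (10.1380 * 1.7280) = 15.5894 N/mm^2
strain = (Lf - L0) / L0 = (65.5350 - 49.7990) / 49.7990 = 0.3160
E = TS / strain = 15.5894 / 0.3160 = 49.3352 N/mm^2


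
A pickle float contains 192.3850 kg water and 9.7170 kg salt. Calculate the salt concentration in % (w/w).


Formula: Conc = salt / (water + salt) * 100
Substituting: Conc = 9.7170 / (192.3850 + 9.7170) * 100
Result: 4.8080 %


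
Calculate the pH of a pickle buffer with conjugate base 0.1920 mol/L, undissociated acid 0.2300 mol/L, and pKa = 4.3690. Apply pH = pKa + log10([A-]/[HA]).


ratio = [A-] / [HA] = 0.1920 / 0.2300 = 0.8348
log10(ratio) = -0.0784266
pH = pKa + log10(ratio) = 4.3690 - 0.0784266 = 4.2906


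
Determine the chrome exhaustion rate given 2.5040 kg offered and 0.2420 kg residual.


Formula: Uptake = (offered - residual) / offered * 100
Substituting: Uptake = (2.5040 - 0.2420) / 2.5040 * 100
Result: 90.3355 %


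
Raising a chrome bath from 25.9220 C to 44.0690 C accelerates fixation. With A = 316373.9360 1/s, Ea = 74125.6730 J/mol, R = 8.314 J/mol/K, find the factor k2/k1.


T1 = 25.9220 + 273.15 = 299.0720 K; T2 = 44.0690 + 273.15 = 317.2190 K
k1 = A * exp(-Ea/(R*T1)) = 316373.9360 * exp(-74125.6730/(8.314*299.0720)) = 3.5749e-08 1/s
k2 = A * exp(-Ea/(R*T2)) = 316373.9360 * exp(-74125.6730/(8.314*317.2190)) = 1.9675e-07 1/s
k2/k1 = 1.9675e-07 / 3.5749e-08 = 5.5036


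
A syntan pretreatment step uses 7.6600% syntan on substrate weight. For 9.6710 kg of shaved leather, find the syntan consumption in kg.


Formula: Syntan = substrate * pct / 100
Substituting: Syntan = 9.6710 * 7.6600 / 100
Result: 0.7408 kg


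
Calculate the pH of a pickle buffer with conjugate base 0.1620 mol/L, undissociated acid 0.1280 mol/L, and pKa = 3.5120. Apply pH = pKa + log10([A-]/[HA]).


ratio = [A-] / [HA] = 0.1620 / 0.1280 = 1.2656
log10(ratio) = 0.1023
pH = pKa + log10(ratio) = 3.5120 + 0.1023 = 3.6143


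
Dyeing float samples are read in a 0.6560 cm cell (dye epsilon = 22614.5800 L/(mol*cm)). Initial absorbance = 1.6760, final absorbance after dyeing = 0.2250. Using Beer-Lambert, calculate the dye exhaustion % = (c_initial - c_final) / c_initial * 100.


c_initial = A_i / (epsilon * l) = 1.6760 / (22614.5800 * 0.6560) = 1.1297e-04 mol/L
c_final = A_f / (epsilon * l) = 0.2250 / (22614.5800 * 0.6560) = 1.5167e-05 mol/L
Exhaustion = (c_initial - c_final) / c_initial * 100 = (1.1297e-04 - 1.5167e-05) / 1.1297e-04 * 100 = 86.5752 %


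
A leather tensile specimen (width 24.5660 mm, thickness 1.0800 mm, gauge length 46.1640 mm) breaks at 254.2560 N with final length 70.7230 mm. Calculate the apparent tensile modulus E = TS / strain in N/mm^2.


TS = F / (w * t) = 254.2560 / (24.5660 * 1.0800) = 9.5833 N/mm^2
strain = (Lf - L0) / L0 = (70.7230 - 46.1640) / 46.1640 = 0.5320
E = TS / strain = 9.5833 / 0.5320 = 18.0138 N/mm^2


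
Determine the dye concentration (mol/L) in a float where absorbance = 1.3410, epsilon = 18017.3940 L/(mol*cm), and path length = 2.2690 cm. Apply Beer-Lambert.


Formula: c = A / (epsilon * l)
Substituting: c = 1.3410 / (18017.3940 * 2.2690)
Result: 3.2802e-05 mol/L


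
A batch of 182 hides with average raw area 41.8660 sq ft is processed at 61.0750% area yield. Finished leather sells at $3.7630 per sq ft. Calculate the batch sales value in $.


Raw_total = N * avg_area = 182 * 41.8660 = 7619.6120 sq ft
Finished = Raw_total * yield / 100 = 7619.6120 * 61.0750 / 100 = 4653.6780 sq ft
Value = Finished * price = 4653.6780 * 3.7630 = 17511.7904 $


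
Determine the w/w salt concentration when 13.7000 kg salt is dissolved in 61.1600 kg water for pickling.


Formula: Conc = salt / (water + salt) * 100
Substituting: Conc = 13.7000 / (61.1600 + 13.7000) * 100
Result: 18.3008 %


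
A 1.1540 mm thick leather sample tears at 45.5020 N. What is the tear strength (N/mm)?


Formula: Tear strength = force / thickness
Substituting: Tear strength = 45.5020 / 1.1540
Result: 39.4298 N/mm


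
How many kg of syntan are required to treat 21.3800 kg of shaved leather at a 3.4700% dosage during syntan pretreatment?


Formula: Syntan = substrate * pct / 100
Substituting: Syntan = 21.3800 * 3.4700 / 100
Result: 0.7419 kg


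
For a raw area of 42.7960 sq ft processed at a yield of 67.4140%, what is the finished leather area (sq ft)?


Formula: finished = raw * yield / 100
Substituting: finished = 42.7960 * 67.4140 / 100
Result: 28.8505 sq ft


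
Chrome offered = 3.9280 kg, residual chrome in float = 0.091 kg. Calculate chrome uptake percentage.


Formula: Uptake = (offered - residual) / offered * 100
Substituting: Uptake = (3.9280 - 0.091) / 3.9280 * 100
Result: 97.6833 %


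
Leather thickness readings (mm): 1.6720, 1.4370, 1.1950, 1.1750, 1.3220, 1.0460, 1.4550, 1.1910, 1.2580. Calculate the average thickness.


Formula: Average = sum / n
Substituting: Average = 11.7510 / 9
Result: 1.3057 mm


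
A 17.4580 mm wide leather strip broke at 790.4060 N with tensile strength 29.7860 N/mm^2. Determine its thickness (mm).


Formula: t = F / (TS * w)
Substituting: t = 790.4060 / (29.7860 * 17.4580)
Result: 1.5200 mm


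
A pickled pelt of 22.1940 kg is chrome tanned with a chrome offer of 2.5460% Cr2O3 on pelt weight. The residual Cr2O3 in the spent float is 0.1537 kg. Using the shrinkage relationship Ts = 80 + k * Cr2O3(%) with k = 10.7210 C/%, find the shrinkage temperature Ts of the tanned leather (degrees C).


Offered = pelt * offer_pct / 100 = 22.1940 * 2.5460 / 100 = 0.5651 kg
Uptake = offered - residual = 0.5651 - 0.1537 = 0.4114 kg
Cr2O3% on pelt = uptake / pelt * 100 = 0.4114 / 22.1940 * 100 = 1.8535 %
Ts = 80 + k * Cr2O3% = 80 + 10.7210 * 1.8535 = 99.8711 C


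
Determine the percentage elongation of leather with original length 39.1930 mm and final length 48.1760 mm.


Formula: Elongation = (Lf - L0) / L0 * 100
Substituting: Elongation = (48.1760 - 39.1930) / 39.1930 * 100
Result: 22.9199 %


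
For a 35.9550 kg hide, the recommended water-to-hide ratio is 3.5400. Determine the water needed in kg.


Formula: Water = hide_weight * ratio
Substituting: Water = 35.9550 * 3.5400
Result: 127.2807 kg


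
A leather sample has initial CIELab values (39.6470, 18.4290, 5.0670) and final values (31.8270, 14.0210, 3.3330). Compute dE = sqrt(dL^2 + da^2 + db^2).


dL = -7.8200, da = -4.4080, db = -1.7340
dE = sqrt((-7.8200)^2 + (-4.4080)^2 + (-1.7340)^2) = 9.1427


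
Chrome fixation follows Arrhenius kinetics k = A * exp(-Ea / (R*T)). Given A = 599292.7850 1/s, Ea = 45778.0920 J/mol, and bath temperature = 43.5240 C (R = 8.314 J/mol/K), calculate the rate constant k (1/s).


T_K = T_C + 273.15 = 43.5240 + 273.15 = 316.6740 K
exponent = -Ea / (R * T_K) = -45778.0920 / (8.314 * 316.6740) = -17.3874
k = A * exp(exponent) = 599292.7850 * exp(-17.3874) = 0.0168413 1/s


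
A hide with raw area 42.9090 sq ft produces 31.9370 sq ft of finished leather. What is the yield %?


Formula: Yield = finished / raw * 100
Substituting: Yield = 31.9370 / 42.9090 * 100
Result: 74.4296 %


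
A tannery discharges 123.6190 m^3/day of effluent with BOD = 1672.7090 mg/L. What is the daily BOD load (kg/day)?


Formula: BOD_load = volume * conc / 1000
Substituting: BOD_load = 123.6190 * 1672.7090 / 1000
Result: 206.7786 kg/day


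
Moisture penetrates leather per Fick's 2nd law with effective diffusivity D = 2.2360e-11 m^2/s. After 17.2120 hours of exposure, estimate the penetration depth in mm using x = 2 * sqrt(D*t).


t = 17.2120 hr * 3600 = 61963.2000 s
D * t = 2.2360e-11 * 61963.2000 = 1.3855e-06
x = 2 * sqrt(D*t) = 2 * sqrt(1.3855e-06) = 0.00235414 m = 2.3541 mm


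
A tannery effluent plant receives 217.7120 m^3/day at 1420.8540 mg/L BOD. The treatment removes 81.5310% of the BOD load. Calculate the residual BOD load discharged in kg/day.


Load_in = volume * conc / 1000 = 217.7120 * 1420.8540 / 1000 = 309.3370 kg/day
Removed = Load_in * eff / 100 = 309.3370 * 81.5310 / 100 = 252.2055 kg/day
Load_out = Load_in - Removed = 309.3370 - 252.2055 = 57.1314 kg/day


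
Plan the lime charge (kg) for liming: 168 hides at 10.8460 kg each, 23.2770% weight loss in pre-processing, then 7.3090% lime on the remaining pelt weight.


Total_raw = N * avg_wt = 168 * 10.8460 = 1822.1280 kg
Substrate = Total_raw * (1 - loss/100) = 1822.1280 * (1 - 23.2770/100) = 1397.9913 kg
Lime = Substrate * pct / 100 = 1397.9913 * 7.3090 / 100 = 102.1792 kg


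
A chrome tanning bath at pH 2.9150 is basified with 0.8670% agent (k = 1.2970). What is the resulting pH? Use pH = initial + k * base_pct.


Formula: pH_final = pH_initial + k * base_pct
Substituting: pH_final = 2.9150 + 1.2970 * 0.8670
Result: 4.0395


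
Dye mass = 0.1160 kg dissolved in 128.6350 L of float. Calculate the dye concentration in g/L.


Formula: Conc = dye_mass(kg) / volume(L) * 1000
Substituting: Conc = 0.1160 / 128.6350 * 1000
Result: 0.9018 g/L


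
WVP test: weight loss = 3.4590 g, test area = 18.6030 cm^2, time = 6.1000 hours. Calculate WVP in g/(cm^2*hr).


Formula: WVP = loss / (area * time)
Substituting: WVP = 3.4590 / (18.6030 * 6.1000)
Result: 0.0304816 g/(cm^2*hr)


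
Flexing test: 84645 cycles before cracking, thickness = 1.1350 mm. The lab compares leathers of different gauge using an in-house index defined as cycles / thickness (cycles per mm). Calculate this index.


Formula: Index = cycles / thickness
Substituting: Index = 84645 / 1.1350
Result: 74577.0925 cycles/mm


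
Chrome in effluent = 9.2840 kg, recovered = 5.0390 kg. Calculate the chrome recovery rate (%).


Formula: Recovery = recovered / input * 100
Substituting: Recovery = 5.0390 / 9.2840 * 100
Result: 54.2762 %


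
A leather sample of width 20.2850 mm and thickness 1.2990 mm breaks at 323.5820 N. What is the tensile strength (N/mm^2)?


Formula: TS = force / (width * thickness)
Substituting: TS = 323.5820 / (20.2850 * 1.2990)
Result: 12.2801 N/mm^2


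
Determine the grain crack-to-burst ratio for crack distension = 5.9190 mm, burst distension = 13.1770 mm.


Formula: Ratio = crack / burst
Substituting: Ratio = 5.9190 / 13.1770
Result: 0.4492


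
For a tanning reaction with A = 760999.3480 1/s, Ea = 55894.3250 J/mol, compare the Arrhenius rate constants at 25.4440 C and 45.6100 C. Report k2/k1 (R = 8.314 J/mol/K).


T1 = 25.4440 + 273.15 = 298.5940 K; T2 = 45.6100 + 273.15 = 318.7600 K
k1 = A * exp(-Ea/(R*T1)) = 760999.3480 * exp(-55894.3250/(8.314*298.5940)) = 1.2681e-04 1/s
k2 = A * exp(-Ea/(R*T2)) = 760999.3480 * exp(-55894.3250/(8.314*318.7600)) = 5.2693e-04 1/s
k2/k1 = 5.2693e-04 / 1.2681e-04 = 4.1554


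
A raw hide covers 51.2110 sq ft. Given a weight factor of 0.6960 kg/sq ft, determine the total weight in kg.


Formula: Weight = area * weight_per_sqft
Substituting: Weight = 51.2110 * 0.6960
Result: 35.6429 kg


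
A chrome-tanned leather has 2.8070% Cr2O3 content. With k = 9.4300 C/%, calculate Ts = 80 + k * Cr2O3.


Formula: Ts = 80 + k * Cr2O3
Substituting: Ts = 80 + 9.4300 * 2.8070
Result: 106.4700 C


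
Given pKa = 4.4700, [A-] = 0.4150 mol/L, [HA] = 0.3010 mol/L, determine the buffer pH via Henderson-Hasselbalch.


ratio = [A-] / [HA] = 0.4150 / 0.3010 = 1.3787
log10(ratio) = 0.1395
pH = pKa + log10(ratio) = 4.4700 + 0.1395 = 4.6095


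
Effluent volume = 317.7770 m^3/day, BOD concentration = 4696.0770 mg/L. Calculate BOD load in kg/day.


Formula: BOD_load = volume * conc / 1000
Substituting: BOD_load = 317.7770 * 4696.0770 / 1000
Result: 1492.3053 kg/day


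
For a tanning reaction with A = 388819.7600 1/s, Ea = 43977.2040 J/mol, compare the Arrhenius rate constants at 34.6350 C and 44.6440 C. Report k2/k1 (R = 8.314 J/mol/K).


T1 = 34.6350 + 273.15 = 307.7850 K; T2 = 44.6440 + 273.15 = 317.7940 K
k1 = A * exp(-Ea/(R*T1)) = 388819.7600 * exp(-43977.2040/(8.314*307.7850)) = 0.0133673 1/s
k2 = A * exp(-Ea/(R*T2)) = 388819.7600 * exp(-43977.2040/(8.314*317.7940)) = 0.0229676 1/s
k2/k1 = 0.0229676 / 0.0133673 = 1.7182


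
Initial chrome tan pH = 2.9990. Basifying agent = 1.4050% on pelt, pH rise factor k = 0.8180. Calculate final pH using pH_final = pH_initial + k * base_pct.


Formula: pH_final = pH_initial + k * base_pct
Substituting: pH_final = 2.9990 + 0.8180 * 1.4050
Result: 4.1483


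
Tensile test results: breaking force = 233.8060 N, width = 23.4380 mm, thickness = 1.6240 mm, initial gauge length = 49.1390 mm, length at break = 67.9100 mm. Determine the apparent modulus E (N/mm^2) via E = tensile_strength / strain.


TS = F / (w * t) = 233.8060 / (23.4380 * 1.6240) = 6.1426 N/mm^2
strain = (Lf - L0) / L0 = (67.9100 - 49.1390) / 49.1390 = 0.3820
E = TS / strain = 6.1426 / 0.3820 = 16.0801 N/mm^2


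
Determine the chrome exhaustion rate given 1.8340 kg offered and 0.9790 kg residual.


Formula: Uptake = (offered - residual) / offered * 100
Substituting: Uptake = (1.8340 - 0.9790) / 1.8340 * 100
Result: 46.6194 %


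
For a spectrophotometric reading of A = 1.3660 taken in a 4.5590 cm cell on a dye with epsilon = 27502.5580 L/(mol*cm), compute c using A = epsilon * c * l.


Formula: c = A / (epsilon * l)
Substituting: c = 1.3660 / (27502.5580 * 4.5590)
Result: 1.0895e-05 mol/L


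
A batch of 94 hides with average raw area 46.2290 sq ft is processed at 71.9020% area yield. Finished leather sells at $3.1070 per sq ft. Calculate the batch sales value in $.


Raw_total = N * avg_area = 94 * 46.2290 = 4345.5260 sq ft
Finished = Raw_total * yield / 100 = 4345.5260 * 71.9020 / 100 = 3124.5201 sq ft
Value = Finished * price = 3124.5201 * 3.1070 = 9707.8840 $


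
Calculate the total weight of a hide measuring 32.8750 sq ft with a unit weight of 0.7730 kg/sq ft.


Formula: Weight = area * weight_per_sqft
Substituting: Weight = 32.8750 * 0.7730
Result: 25.4124 kg


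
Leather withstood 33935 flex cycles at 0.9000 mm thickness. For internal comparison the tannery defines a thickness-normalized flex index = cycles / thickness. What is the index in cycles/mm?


Formula: Index = cycles / thickness
Substituting: Index = 33935 / 0.9000
Result: 37705.5556 cycles/mm


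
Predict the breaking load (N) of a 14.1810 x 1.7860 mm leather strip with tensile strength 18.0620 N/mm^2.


Formula: F = TS * w * t
Substituting: F = 18.0620 * 14.1810 * 1.7860
Result: 457.4611 N


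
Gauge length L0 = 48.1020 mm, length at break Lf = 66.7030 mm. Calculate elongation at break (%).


Formula: Elongation = (Lf - L0) / L0 * 100
Substituting: Elongation = (66.7030 - 48.1020) / 48.1020 * 100
Result: 38.6699 %


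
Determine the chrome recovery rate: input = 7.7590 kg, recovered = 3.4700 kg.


Formula: Recovery = recovered / input * 100
Substituting: Recovery = 3.4700 / 7.7590 * 100
Result: 44.7223 %


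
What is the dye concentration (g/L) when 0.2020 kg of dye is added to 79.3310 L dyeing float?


Formula: Conc = dye_mass(kg) / volume(L) * 1000
Substituting: Conc = 0.2020 / 79.3310 * 1000
Result: 2.5463 g/L


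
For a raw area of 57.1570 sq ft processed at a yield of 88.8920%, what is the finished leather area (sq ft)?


Formula: finished = raw * yield / 100
Substituting: finished = 57.1570 * 88.8920 / 100
Result: 50.8080 sq ft


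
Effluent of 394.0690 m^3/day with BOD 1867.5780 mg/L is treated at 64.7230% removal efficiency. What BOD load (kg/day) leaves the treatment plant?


Load_in = volume * conc / 1000 = 394.0690 * 1867.5780 / 1000 = 735.9546 kg/day
Removed = Load_in * eff / 100 = 735.9546 * 64.7230 / 100 = 476.3319 kg/day
Load_out = Load_in - Removed = 735.9546 - 476.3319 = 259.6227 kg/day


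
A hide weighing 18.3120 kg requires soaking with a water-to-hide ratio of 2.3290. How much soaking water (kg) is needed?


Formula: Water = hide_weight * ratio
Substituting: Water = 18.3120 * 2.3290
Result: 42.6486 kg


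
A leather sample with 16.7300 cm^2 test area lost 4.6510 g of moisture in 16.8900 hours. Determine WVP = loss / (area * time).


Formula: WVP = loss / (area * time)
Substituting: WVP = 4.6510 / (16.7300 * 16.8900)
Result: 0.0164597 g/(cm^2*hr)


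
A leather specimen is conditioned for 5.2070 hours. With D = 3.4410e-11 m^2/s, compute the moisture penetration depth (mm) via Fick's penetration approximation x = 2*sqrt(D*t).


t = 5.2070 hr * 3600 = 18745.2000 s
D * t = 3.4410e-11 * 18745.2000 = 6.4502e-07
x = 2 * sqrt(D*t) = 2 * sqrt(6.4502e-07) = 0.00160627 m = 1.6063 mm


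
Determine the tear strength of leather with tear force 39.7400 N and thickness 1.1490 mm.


Formula: Tear strength = force / thickness
Substituting: Tear strength = 39.7400 / 1.1490
Result: 34.5866 N/mm


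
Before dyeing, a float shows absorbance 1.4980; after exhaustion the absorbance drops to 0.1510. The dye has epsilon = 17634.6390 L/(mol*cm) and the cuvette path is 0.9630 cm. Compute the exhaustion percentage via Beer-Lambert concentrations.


c_initial = A_i / (epsilon * l) = 1.4980 / (17634.6390 * 0.9630) = 8.8210e-05 mol/L
c_final = A_f / (epsilon * l) = 0.1510 / (17634.6390 * 0.9630) = 8.8917e-06 mol/L
Exhaustion = (c_initial - c_final) / c_initial * 100 = (8.8210e-05 - 8.8917e-06) / 8.8210e-05 * 100 = 89.9199 %


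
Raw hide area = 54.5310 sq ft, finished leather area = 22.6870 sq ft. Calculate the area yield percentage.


Formula: Yield = finished / raw * 100
Substituting: Yield = 22.6870 / 54.5310 * 100
Result: 41.6039 %


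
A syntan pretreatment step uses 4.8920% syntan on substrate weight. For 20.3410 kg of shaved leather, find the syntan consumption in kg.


Formula: Syntan = substrate * pct / 100
Substituting: Syntan = 20.3410 * 4.8920 / 100
Result: 0.9951 kg


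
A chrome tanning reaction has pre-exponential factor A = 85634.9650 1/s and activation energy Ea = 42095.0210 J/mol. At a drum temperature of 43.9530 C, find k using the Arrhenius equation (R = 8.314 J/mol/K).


T_K = T_C + 273.15 = 43.9530 + 273.15 = 317.1030 K
exponent = -Ea / (R * T_K) = -42095.0210 / (8.314 * 317.1030) = -15.9669
k = A * exp(exponent) = 85634.9650 * exp(-15.9669) = 0.00996136 1/s


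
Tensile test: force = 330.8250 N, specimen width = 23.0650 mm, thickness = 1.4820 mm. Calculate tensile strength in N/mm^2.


Formula: TS = force / (width * thickness)
Substituting: TS = 330.8250 / (23.0650 * 1.4820)
Result: 9.6782 N/mm^2


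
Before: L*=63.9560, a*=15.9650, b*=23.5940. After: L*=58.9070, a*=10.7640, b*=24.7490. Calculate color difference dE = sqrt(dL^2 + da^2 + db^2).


dL = -5.0490, da = -5.2010, db = 1.1550
dE = sqrt((-5.0490)^2 + (-5.2010)^2 + 1.1550^2) = 7.3401


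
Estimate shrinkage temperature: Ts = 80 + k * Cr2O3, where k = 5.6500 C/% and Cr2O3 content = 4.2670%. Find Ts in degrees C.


Formula: Ts = 80 + k * Cr2O3
Substituting: Ts = 80 + 5.6500 * 4.2670
Result: 104.1086 C


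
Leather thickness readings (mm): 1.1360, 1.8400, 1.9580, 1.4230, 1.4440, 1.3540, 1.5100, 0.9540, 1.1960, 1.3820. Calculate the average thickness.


Formula: Average = sum / n
Substituting: Average = 14.1970 / 10
Result: 1.4197 mm


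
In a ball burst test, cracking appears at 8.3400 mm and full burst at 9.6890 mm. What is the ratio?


Formula: Ratio = crack / burst
Substituting: Ratio = 8.3400 / 9.6890
Result: 0.8608


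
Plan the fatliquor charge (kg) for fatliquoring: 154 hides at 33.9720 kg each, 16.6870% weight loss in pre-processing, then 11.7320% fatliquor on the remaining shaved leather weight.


Total_raw = N * avg_wt = 154 * 33.9720 = 5231.6880 kg
Substrate = Total_raw * (1 - loss/100) = 5231.6880 * (1 - 16.6870/100) = 4358.6762 kg
Fat = Substrate * pct / 100 = 4358.6762 * 11.7320 / 100 = 511.3599 kg


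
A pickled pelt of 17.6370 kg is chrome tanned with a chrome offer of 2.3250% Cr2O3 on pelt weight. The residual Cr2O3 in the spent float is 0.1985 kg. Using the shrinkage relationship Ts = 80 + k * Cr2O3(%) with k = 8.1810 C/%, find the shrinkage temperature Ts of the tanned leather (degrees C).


Offered = pelt * offer_pct / 100 = 17.6370 * 2.3250 / 100 = 0.4101 kg
Uptake = offered - residual = 0.4101 - 0.1985 = 0.2116 kg
Cr2O3% on pelt = uptake / pelt * 100 = 0.2116 / 17.6370 * 100 = 1.1995 %
Ts = 80 + k * Cr2O3% = 80 + 8.1810 * 1.1995 = 89.8133 C


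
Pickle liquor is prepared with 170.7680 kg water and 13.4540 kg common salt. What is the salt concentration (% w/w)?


Formula: Conc = salt / (water + salt) * 100
Substituting: Conc = 13.4540 / (170.7680 + 13.4540) * 100
Result: 7.3031 %


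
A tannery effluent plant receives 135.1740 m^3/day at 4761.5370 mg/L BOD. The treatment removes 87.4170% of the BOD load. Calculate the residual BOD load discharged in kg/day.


Load_in = volume * conc / 1000 = 135.1740 * 4761.5370 / 1000 = 643.6360 kg/day
Removed = Load_in * eff / 100 = 643.6360 * 87.4170 / 100 = 562.6473 kg/day
Load_out = Load_in - Removed = 643.6360 - 562.6473 = 80.9887 kg/day


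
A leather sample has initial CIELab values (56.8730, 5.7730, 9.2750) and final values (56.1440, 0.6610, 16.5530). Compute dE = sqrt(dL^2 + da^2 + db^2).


dL = -0.7290, da = -5.1120, db = 7.2780
dE = sqrt((-0.7290)^2 + (-5.1120)^2 + 7.2780^2) = 8.9237


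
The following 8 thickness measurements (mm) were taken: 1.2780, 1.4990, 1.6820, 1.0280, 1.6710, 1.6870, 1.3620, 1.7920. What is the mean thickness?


Formula: Average = sum / n
Substituting: Average = 11.9990 / 8
Result: 1.4999 mm


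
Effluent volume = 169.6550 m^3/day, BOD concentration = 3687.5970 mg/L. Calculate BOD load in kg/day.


Formula: BOD_load = volume * conc / 1000
Substituting: BOD_load = 169.6550 * 3687.5970 / 1000
Result: 625.6193 kg/day


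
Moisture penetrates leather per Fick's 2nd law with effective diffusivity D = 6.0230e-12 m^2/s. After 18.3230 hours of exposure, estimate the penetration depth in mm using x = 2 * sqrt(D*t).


t = 18.3230 hr * 3600 = 65962.8000 s
D * t = 6.0230e-12 * 65962.8000 = 3.9729e-07
x = 2 * sqrt(D*t) = 2 * sqrt(3.9729e-07) = 0.00126063 m = 1.2606 mm


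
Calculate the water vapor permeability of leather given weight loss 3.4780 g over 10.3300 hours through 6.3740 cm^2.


Formula: WVP = loss / (area * time)
Substituting: WVP = 3.4780 / (6.3740 * 10.3300)
Result: 0.0528223 g/(cm^2*hr)


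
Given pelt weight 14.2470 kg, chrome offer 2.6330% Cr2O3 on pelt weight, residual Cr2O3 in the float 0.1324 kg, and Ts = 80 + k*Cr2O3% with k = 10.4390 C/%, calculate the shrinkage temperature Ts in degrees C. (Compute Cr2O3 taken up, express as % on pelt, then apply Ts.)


Offered = pelt * offer_pct / 100 = 14.2470 * 2.6330 / 100 = 0.3751 kg
Uptake = offered - residual = 0.3751 - 0.1324 = 0.2427 kg
Cr2O3% on pelt = uptake / pelt * 100 = 0.2427 / 14.2470 * 100 = 1.7037 %
Ts = 80 + k * Cr2O3% = 80 + 10.4390 * 1.7037 = 97.7847 C


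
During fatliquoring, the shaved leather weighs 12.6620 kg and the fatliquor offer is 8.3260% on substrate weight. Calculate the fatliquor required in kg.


Formula: Fat = substrate * pct / 100
Substituting: Fat = 12.6620 * 8.3260 / 100
Result: 1.0542 kg


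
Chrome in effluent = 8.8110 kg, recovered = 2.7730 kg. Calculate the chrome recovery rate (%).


Formula: Recovery = recovered / input * 100
Substituting: Recovery = 2.7730 / 8.8110 * 100
Result: 31.4720 %


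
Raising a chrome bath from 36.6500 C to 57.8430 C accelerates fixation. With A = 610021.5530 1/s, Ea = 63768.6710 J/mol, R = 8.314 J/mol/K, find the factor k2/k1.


T1 = 36.6500 + 273.15 = 309.8000 K; T2 = 57.8430 + 273.15 = 330.9930 K
k1 = A * exp(-Ea/(R*T1)) = 610021.5530 * exp(-63768.6710/(8.314*309.8000)) = 1.0791e-05 1/s
k2 = A * exp(-Ea/(R*T2)) = 610021.5530 * exp(-63768.6710/(8.314*330.9930)) = 5.2665e-05 1/s
k2/k1 = 5.2665e-05 / 1.0791e-05 = 4.8804


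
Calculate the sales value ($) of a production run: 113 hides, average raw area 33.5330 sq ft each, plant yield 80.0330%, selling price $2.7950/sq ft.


Raw_total = N * avg_area = 113 * 33.5330 = 3789.2290 sq ft
Finished = Raw_total * yield / 100 = 3789.2290 * 80.0330 / 100 = 3032.6336 sq ft
Value = Finished * price = 3032.6336 * 2.7950 = 8476.2110 $


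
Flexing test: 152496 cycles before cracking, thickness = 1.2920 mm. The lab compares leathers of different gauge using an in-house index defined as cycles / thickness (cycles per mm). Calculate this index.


Formula: Index = cycles / thickness
Substituting: Index = 152496 / 1.2920
Result: 118030.9598 cycles/mm


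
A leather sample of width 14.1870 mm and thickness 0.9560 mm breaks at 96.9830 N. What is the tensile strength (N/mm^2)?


Formula: TS = force / (width * thickness)
Substituting: TS = 96.9830 / (14.1870 * 0.9560)
Result: 7.1507 N/mm^2


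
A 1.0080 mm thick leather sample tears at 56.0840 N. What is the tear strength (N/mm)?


Formula: Tear strength = force / thickness
Substituting: Tear strength = 56.0840 / 1.0080
Result: 55.6389 N/mm


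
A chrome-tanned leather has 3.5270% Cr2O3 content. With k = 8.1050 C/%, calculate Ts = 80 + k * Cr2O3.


Formula: Ts = 80 + k * Cr2O3
Substituting: Ts = 80 + 8.1050 * 3.5270
Result: 108.5863 C


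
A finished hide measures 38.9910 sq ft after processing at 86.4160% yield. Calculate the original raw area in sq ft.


Formula: raw = finished * 100 / yield
Substituting: raw = 38.9910 * 100 / 86.4160
Result: 45.1201 sq ft


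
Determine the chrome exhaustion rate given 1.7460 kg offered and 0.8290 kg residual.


Formula: Uptake = (offered - residual) / offered * 100
Substituting: Uptake = (1.7460 - 0.8290) / 1.7460 * 100
Result: 52.5200 %


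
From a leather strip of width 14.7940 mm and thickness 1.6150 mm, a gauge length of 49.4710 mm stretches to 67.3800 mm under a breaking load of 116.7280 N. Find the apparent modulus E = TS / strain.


TS = F / (w * t) = 116.7280 / (14.7940 * 1.6150) = 4.8856 N/mm^2
strain = (Lf - L0) / L0 = (67.3800 - 49.4710) / 49.4710 = 0.3620
E = TS / strain = 4.8856 / 0.3620 = 13.4957 N/mm^2


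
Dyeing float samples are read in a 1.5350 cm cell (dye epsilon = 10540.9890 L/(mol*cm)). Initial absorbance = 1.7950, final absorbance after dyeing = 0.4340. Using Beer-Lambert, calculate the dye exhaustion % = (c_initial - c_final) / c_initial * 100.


c_initial = A_i / (epsilon * l) = 1.7950 / (10540.9890 * 1.5350) = 1.1094e-04 mol/L
c_final = A_f / (epsilon * l) = 0.4340 / (10540.9890 * 1.5350) = 2.6823e-05 mol/L
Exhaustion = (c_initial - c_final) / c_initial * 100 = (1.1094e-04 - 2.6823e-05) / 1.1094e-04 * 100 = 75.8217 %


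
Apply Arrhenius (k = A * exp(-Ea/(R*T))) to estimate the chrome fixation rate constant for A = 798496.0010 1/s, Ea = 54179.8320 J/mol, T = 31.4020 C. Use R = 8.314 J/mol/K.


T_K = T_C + 273.15 = 31.4020 + 273.15 = 304.5520 K
exponent = -Ea / (R * T_K) = -54179.8320 / (8.314 * 304.5520) = -21.3977
k = A * exp(exponent) = 798496.0010 * exp(-21.3977) = 4.0681e-04 1/s


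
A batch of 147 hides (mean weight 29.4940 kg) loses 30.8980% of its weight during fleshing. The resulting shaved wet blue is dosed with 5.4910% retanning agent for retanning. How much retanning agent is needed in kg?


Total_raw = N * avg_wt = 147 * 29.4940 = 4335.6180 kg
Substrate = Total_raw * (1 - loss/100) = 4335.6180 * (1 - 30.8980/100) = 2995.9988 kg
Retan = Substrate * pct / 100 = 2995.9988 * 5.4910 / 100 = 164.5103 kg


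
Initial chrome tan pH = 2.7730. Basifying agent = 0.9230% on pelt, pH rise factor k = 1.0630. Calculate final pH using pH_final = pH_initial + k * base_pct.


Formula: pH_final = pH_initial + k * base_pct
Substituting: pH_final = 2.7730 + 1.0630 * 0.9230
Result: 3.7541


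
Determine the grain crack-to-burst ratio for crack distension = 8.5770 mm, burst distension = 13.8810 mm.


Formula: Ratio = crack / burst
Substituting: Ratio = 8.5770 / 13.8810
Result: 0.6179


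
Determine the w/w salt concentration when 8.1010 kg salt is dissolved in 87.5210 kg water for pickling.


Formula: Conc = salt / (water + salt) * 100
Substituting: Conc = 8.1010 / (87.5210 + 8.1010) * 100
Result: 8.4719 %


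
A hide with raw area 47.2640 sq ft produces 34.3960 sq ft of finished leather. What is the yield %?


Formula: Yield = finished / raw * 100
Substituting: Yield = 34.3960 / 47.2640 * 100
Result: 72.7742 %


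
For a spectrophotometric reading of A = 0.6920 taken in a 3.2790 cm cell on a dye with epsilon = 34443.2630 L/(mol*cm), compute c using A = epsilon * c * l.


Formula: c = A / (epsilon * l)
Substituting: c = 0.6920 / (34443.2630 * 3.2790)
Result: 6.1272e-06 mol/L


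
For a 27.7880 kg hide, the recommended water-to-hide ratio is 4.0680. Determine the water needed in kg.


Formula: Water = hide_weight * ratio
Substituting: Water = 27.7880 * 4.0680
Result: 113.0416 kg


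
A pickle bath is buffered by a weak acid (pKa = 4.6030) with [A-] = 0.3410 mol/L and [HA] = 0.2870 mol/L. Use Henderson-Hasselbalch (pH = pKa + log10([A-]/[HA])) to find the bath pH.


ratio = [A-] / [HA] = 0.3410 / 0.2870 = 1.1882
log10(ratio) = 0.0748725
pH = pKa + log10(ratio) = 4.6030 + 0.0748725 = 4.6779


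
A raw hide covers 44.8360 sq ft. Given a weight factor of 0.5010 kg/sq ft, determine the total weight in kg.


Formula: Weight = area * weight_per_sqft
Substituting: Weight = 44.8360 * 0.5010
Result: 22.4628 kg


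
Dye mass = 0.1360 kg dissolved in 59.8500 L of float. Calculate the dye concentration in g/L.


Formula: Conc = dye_mass(kg) / volume(L) * 1000
Substituting: Conc = 0.1360 / 59.8500 * 1000
Result: 2.2723 g/L


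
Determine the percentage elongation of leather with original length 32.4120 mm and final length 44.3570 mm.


Formula: Elongation = (Lf - L0) / L0 * 100
Substituting: Elongation = (44.3570 - 32.4120) / 32.4120 * 100
Result: 36.8536 %


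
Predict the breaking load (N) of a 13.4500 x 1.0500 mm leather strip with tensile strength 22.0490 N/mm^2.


Formula: F = TS * w * t
Substituting: F = 22.0490 * 13.4500 * 1.0500
Result: 311.3870 N


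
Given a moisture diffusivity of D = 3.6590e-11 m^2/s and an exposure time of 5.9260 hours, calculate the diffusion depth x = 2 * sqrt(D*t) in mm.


t = 5.9260 hr * 3600 = 21333.6000 s
D * t = 3.6590e-11 * 21333.6000 = 7.8060e-07
x = 2 * sqrt(D*t) = 2 * sqrt(7.8060e-07) = 0.00176703 m = 1.7670 mm


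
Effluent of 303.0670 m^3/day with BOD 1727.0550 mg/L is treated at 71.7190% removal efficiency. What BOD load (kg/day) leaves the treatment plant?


Load_in = volume * conc / 1000 = 303.0670 * 1727.0550 / 1000 = 523.4134 kg/day
Removed = Load_in * eff / 100 = 523.4134 * 71.7190 / 100 = 375.3868 kg/day
Load_out = Load_in - Removed = 523.4134 - 375.3868 = 148.0265 kg/day


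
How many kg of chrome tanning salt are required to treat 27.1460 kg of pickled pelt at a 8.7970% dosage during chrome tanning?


Formula: Chrome = substrate * pct / 100
Substituting: Chrome = 27.1460 * 8.7970 / 100
Result: 2.3880 kg


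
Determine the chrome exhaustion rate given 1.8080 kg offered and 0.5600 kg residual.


Formula: Uptake = (offered - residual) / offered * 100
Substituting: Uptake = (1.8080 - 0.5600) / 1.8080 * 100
Result: 69.0265 %


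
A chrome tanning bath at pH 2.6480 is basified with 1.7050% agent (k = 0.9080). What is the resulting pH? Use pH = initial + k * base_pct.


Formula: pH_final = pH_initial + k * base_pct
Substituting: pH_final = 2.6480 + 0.9080 * 1.7050
Result: 4.1961


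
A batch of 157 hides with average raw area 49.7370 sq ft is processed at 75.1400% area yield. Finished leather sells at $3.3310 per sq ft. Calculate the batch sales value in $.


Raw_total = N * avg_area = 157 * 49.7370 = 7808.7090 sq ft
Finished = Raw_total * yield / 100 = 7808.7090 * 75.1400 / 100 = 5867.4639 sq ft
Value = Finished * price = 5867.4639 * 3.3310 = 19544.5224 $


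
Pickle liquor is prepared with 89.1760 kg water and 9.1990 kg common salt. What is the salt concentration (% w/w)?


Formula: Conc = salt / (water + salt) * 100
Substituting: Conc = 9.1990 / (89.1760 + 9.1990) * 100
Result: 9.3510 %


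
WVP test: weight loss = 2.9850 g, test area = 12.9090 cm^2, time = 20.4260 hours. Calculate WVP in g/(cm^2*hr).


Formula: WVP = loss / (area * time)
Substituting: WVP = 2.9850 / (12.9090 * 20.4260)
Result: 0.0113206 g/(cm^2*hr)


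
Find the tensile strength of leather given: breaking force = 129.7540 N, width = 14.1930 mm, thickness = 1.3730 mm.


Formula: TS = force / (width * thickness)
Substituting: TS = 129.7540 / (14.1930 * 1.3730)
Result: 6.6585 N/mm^2


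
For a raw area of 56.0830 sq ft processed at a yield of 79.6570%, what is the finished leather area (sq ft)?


Formula: finished = raw * yield / 100
Substituting: finished = 56.0830 * 79.6570 / 100
Result: 44.6740 sq ft


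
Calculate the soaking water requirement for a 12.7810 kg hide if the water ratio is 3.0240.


Formula: Water = hide_weight * ratio
Substituting: Water = 12.7810 * 3.0240
Result: 38.6497 kg


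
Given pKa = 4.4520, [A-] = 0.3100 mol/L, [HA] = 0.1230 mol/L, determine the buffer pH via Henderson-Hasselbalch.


ratio = [A-] / [HA] = 0.3100 / 0.1230 = 2.5203
log10(ratio) = 0.4015
pH = pKa + log10(ratio) = 4.4520 + 0.4015 = 4.8535


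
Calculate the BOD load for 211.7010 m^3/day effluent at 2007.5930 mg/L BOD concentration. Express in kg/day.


Formula: BOD_load = volume * conc / 1000
Substituting: BOD_load = 211.7010 * 2007.5930 / 1000
Result: 425.0094 kg/day


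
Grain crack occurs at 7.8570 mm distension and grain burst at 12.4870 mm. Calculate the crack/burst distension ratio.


Formula: Ratio = crack / burst
Substituting: Ratio = 7.8570 / 12.4870
Result: 0.6292


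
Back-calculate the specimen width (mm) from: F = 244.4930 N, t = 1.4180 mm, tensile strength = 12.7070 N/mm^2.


Formula: w = F / (TS * t)
Substituting: w = 244.4930 / (12.7070 * 1.4180)
Result: 13.5690 mm


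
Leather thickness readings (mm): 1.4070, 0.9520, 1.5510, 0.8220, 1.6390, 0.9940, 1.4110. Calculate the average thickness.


Formula: Average = sum / n
Substituting: Average = 8.7760 / 7
Result: 1.2537 mm


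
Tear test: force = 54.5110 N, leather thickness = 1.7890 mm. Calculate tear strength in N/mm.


Formula: Tear strength = force / thickness
Substituting: Tear strength = 54.5110 / 1.7890
Result: 30.4701 N/mm


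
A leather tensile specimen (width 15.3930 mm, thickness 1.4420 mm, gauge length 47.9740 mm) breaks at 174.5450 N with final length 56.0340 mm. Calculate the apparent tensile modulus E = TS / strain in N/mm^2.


TS = F / (w * t) = 174.5450 / (15.3930 * 1.4420) = 7.8636 N/mm^2
strain = (Lf - L0) / L0 = (56.0340 - 47.9740) / 47.9740 = 0.1680
E = TS / strain = 7.8636 / 0.1680 = 46.8047 N/mm^2


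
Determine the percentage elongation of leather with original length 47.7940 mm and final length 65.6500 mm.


Formula: Elongation = (Lf - L0) / L0 * 100
Substituting: Elongation = (65.6500 - 47.7940) / 47.7940 * 100
Result: 37.3603 %
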